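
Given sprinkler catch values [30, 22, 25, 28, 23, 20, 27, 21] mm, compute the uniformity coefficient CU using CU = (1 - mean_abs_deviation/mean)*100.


mean = 24.500000 mm
MAD = 3.000000 mm
CU = (1 - 3.000000/24.500000)*100

87.7551 %


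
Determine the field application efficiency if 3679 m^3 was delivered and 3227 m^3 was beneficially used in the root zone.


Ea = V_root / V_field * 100 = 3227 / 3679 * 100 = 87.7141%

87.7141 %


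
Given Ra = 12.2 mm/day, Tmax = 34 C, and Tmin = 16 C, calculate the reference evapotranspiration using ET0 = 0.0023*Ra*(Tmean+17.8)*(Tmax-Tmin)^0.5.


Tmean = (Tmax + Tmin)/2 = (34 + 16)/2 = 25.0
ET0 = 0.0023 * 12.2 * (25.0 + 17.8) * sqrt(34 - 16)
ET0 = 0.0023 * 12.2 * 42.8 * 4.242641

5.0953 mm/day


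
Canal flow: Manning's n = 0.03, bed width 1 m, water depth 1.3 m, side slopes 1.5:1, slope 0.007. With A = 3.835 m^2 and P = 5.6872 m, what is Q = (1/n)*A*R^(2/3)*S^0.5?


R = A/P = 3.835/5.6872 = 0.674321
Q = (1/0.03) * 3.835 * 0.674321^(2/3) * 0.007^0.5

8.2244 m^3/s


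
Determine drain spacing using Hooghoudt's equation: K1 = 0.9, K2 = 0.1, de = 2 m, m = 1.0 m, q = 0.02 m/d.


S^2 = 8*K2*de*m/q + 4*K1*m^2/q
S^2 = 8*0.1*2*1.0/0.02 + 4*0.9*1.0^2/0.02
S = sqrt(260.0000)

16.1245 m


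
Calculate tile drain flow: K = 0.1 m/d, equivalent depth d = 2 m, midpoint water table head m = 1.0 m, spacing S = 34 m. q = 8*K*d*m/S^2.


q = 8*K*d*m/S^2
q = 8*0.1*2*1.0/34^2
q = 1.6000 / 1156

0.0014 m/d


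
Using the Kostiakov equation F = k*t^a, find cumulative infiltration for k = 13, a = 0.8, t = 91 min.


F = k * t^a = 13 * 91^0.8
F = 13 * 36.917571

479.9284 mm


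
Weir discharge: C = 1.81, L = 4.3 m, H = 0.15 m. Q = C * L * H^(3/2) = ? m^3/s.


Q = C * L * H^(3/2) = 1.81 * 4.3 * 0.15^1.5 = 1.81 * 4.3 * 0.058095

0.4522 m^3/s


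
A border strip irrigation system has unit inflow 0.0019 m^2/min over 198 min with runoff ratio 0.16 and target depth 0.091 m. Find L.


L = q*t/((1+r)*Z)
L = 0.0019*198/((1+0.16)*0.091)
L = 0.3762/0.10556

3.5638 m


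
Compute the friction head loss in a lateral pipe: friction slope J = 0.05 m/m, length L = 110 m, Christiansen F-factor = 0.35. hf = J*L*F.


hf = J * L * F = 0.05 * 110 * 0.35 = 1.9250 m

1.9250 m


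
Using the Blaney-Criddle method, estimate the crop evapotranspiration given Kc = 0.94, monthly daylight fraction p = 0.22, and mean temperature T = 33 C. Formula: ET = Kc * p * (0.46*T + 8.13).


ET = Kc * p * (0.46*T + 8.13)
ET = 0.94 * 0.22 * (0.46*33 + 8.13)
ET = 0.94 * 0.22 * 23.3100

4.8205 mm/day


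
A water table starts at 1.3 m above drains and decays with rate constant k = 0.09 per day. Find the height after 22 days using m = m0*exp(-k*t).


m = m0 * exp(-k*t)
m = 1.3 * exp(-0.09 * 22)
m = 1.3 * exp(-1.9800)

0.1795 m


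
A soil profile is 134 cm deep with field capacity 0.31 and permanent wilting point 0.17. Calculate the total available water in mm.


AWC = (FC - PWP) * d * 10
AWC = (0.31 - 0.17) * 134 * 10
AWC = 0.1400 * 134 * 10

187.6000 mm


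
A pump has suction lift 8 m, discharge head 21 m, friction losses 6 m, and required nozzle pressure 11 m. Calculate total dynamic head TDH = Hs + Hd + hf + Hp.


TDH = Hs + Hd + hf + Hp = 8 + 21 + 6 + 11 = 46

46 m


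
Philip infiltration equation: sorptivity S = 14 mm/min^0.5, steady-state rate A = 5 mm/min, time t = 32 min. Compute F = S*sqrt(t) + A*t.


F = S*sqrt(t) + A*t
F = 14*sqrt(32) + 5*32
F = 14*5.656854 + 160

239.1960 mm


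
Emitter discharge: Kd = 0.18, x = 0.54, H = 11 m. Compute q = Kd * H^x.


q = Kd * H^x = 0.18 * 11^0.54 = 0.18 * 3.650497

0.6571 L/h


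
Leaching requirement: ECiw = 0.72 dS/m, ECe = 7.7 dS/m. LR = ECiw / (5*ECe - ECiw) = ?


LR = ECiw / (5*ECe - ECiw)
LR = 0.72 / (5*7.7 - 0.72)
LR = 0.72 / 37.7800

0.0191


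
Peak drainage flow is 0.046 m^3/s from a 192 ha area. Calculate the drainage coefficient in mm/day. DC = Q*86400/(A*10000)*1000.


DC = Q * 86400 / (A * 10000) * 1000
DC = 0.046 * 86400 / (192 * 10000) * 1000
DC = 3974400.0000 / 1920000

2.0700 mm/day


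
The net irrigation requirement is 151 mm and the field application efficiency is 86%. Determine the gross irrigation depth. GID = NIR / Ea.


Ea = 86% = 0.86
GID = NIR / Ea = 151 / 0.86 = 175.5814 mm

175.5814 mm


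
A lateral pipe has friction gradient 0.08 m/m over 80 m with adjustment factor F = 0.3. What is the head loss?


hf = J * L * F = 0.08 * 80 * 0.3 = 1.9200 m

1.9200 m


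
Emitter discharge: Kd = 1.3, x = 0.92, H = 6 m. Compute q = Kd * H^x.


q = Kd * H^x = 1.3 * 6^0.92 = 1.3 * 5.198753

6.7584 L/h


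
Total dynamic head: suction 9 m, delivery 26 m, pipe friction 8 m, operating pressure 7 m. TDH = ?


TDH = Hs + Hd + hf + Hp = 9 + 26 + 8 + 7 = 50

50 m


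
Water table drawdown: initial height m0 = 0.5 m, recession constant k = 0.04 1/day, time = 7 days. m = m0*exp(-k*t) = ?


m = m0 * exp(-k*t)
m = 0.5 * exp(-0.04 * 7)
m = 0.5 * exp(-0.2800)

0.3779 m


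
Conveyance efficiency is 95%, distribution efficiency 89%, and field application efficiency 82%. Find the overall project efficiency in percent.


Ec = 0.95, Eb = 0.89, Ea = 0.82
E = 0.95 * 0.89 * 0.82 * 100 = 69.3310%

69.3310 %


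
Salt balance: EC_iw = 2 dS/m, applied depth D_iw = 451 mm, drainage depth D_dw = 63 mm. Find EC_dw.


EC_dw = EC_iw * D_iw / D_dw
EC_dw = 2 * 451 / 63
EC_dw = 902 / 63

14.3175 dS/m


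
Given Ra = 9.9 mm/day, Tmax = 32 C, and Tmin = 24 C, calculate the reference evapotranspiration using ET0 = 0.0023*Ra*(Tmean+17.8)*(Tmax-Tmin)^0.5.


Tmean = (Tmax + Tmin)/2 = (32 + 24)/2 = 28.0
ET0 = 0.0023 * 9.9 * (28.0 + 17.8) * sqrt(32 - 24)
ET0 = 0.0023 * 9.9 * 45.8 * 2.828427

2.9497 mm/day


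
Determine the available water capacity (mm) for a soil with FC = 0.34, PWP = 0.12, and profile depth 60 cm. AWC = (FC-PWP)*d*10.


AWC = (FC - PWP) * d * 10
AWC = (0.34 - 0.12) * 60 * 10
AWC = 0.2200 * 60 * 10

132.0000 mm


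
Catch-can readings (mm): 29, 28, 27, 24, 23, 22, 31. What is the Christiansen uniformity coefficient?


mean = 26.285714 mm
MAD = 2.816327 mm
CU = (1 - 2.816327/26.285714)*100

89.2857 %


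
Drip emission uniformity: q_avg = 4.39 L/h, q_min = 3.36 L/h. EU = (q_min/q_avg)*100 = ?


EU = (q_min/q_avg)*100 = (3.36/4.39)*100 = 76.5376%

76.5376 %


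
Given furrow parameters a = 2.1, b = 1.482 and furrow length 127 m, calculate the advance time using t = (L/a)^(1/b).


t = (L/a)^(1/b)
t = (127/2.1)^(1/1.482)
t = 60.476190^(1/1.482)

15.9275 min


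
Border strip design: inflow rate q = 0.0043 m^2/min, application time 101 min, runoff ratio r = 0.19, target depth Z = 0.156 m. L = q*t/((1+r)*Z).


L = q*t/((1+r)*Z)
L = 0.0043*101/((1+0.19)*0.156)
L = 0.4343/0.18564

2.3395 m


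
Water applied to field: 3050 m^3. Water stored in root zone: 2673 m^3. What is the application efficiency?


Ea = V_root / V_field * 100 = 2673 / 3050 * 100 = 87.6393%

87.6393 %


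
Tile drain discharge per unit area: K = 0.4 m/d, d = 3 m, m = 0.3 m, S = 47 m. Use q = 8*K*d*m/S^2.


q = 8*K*d*m/S^2
q = 8*0.4*3*0.3/47^2
q = 2.8800 / 2209

0.0013 m/d


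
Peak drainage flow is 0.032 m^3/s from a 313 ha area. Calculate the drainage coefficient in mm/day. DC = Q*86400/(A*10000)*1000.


DC = Q * 86400 / (A * 10000) * 1000
DC = 0.032 * 86400 / (313 * 10000) * 1000
DC = 2764800.0000 / 3130000

0.8833 mm/day


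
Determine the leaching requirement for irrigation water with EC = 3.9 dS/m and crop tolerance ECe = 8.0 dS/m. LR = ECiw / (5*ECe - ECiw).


LR = ECiw / (5*ECe - ECiw)
LR = 3.9 / (5*8.0 - 3.9)
LR = 3.9 / 36.1000

0.1080


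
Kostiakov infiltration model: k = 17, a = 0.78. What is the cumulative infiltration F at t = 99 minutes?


F = k * t^a = 17 * 99^0.78
F = 17 * 36.024292

612.4130 mm


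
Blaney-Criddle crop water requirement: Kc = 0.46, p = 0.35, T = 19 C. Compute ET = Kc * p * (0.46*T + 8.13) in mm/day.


ET = Kc * p * (0.46*T + 8.13)
ET = 0.46 * 0.35 * (0.46*19 + 8.13)
ET = 0.46 * 0.35 * 16.8700

2.7161 mm/day


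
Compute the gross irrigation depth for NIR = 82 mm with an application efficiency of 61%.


Ea = 61% = 0.61
GID = NIR / Ea = 82 / 0.61 = 134.4262 mm

134.4262 mm


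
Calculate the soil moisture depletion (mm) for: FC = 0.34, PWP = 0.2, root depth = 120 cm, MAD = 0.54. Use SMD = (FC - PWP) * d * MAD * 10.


SMD = (FC - PWP) * d * MAD * 10
SMD = (0.34 - 0.2) * 120 * 0.54 * 10
SMD = 0.1400 * 120 * 0.54 * 10

90.7200 mm


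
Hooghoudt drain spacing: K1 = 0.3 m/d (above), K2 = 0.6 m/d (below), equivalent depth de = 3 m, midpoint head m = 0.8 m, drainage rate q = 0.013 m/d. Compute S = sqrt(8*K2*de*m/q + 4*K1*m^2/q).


S^2 = 8*K2*de*m/q + 4*K1*m^2/q
S^2 = 8*0.6*3*0.8/0.013 + 4*0.3*0.8^2/0.013
S = sqrt(945.2308)

30.7446 m


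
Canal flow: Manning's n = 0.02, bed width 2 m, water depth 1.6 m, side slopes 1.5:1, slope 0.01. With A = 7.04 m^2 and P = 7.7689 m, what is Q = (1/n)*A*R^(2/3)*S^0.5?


R = A/P = 7.04/7.7689 = 0.906177
Q = (1/0.02) * 7.04 * 0.906177^(2/3) * 0.01^0.5

32.9623 m^3/s


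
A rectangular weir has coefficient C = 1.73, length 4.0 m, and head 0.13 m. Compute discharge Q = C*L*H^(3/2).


Q = C * L * H^(3/2) = 1.73 * 4.0 * 0.13^1.5 = 1.73 * 4.0 * 0.046872

0.3244 m^3/s


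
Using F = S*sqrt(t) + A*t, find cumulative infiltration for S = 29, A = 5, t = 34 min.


F = S*sqrt(t) + A*t
F = 29*sqrt(34) + 5*34
F = 29*5.830952 + 170

339.0976 mm


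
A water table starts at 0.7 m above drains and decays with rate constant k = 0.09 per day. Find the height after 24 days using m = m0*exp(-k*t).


m = m0 * exp(-k*t)
m = 0.7 * exp(-0.09 * 24)
m = 0.7 * exp(-2.1600)

0.0807 m


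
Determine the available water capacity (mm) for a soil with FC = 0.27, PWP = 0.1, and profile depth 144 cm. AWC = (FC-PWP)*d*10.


AWC = (FC - PWP) * d * 10
AWC = (0.27 - 0.1) * 144 * 10
AWC = 0.1700 * 144 * 10

244.8000 mm


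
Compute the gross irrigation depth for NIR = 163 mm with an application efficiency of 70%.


Ea = 70% = 0.7
GID = NIR / Ea = 163 / 0.7 = 232.8571 mm

232.8571 mm


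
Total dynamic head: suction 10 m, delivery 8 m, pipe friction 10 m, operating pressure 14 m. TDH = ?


TDH = Hs + Hd + hf + Hp = 10 + 8 + 10 + 14 = 42

42 m


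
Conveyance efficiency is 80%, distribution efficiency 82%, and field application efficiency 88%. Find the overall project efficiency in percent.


Ec = 0.8, Eb = 0.82, Ea = 0.88
E = 0.8 * 0.82 * 0.88 * 100 = 57.7280%

57.7280 %


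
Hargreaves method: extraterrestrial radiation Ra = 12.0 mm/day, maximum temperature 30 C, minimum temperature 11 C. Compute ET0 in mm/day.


Tmean = (Tmax + Tmin)/2 = (30 + 11)/2 = 20.5
ET0 = 0.0023 * 12.0 * (20.5 + 17.8) * sqrt(30 - 11)
ET0 = 0.0023 * 12.0 * 38.3 * 4.358899

4.6077 mm/day


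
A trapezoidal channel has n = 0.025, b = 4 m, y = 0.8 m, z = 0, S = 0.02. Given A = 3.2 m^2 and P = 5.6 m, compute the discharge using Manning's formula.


R = A/P = 3.2/5.6 = 0.571429
Q = (1/0.025) * 3.2 * 0.571429^(2/3) * 0.02^0.5

12.4652 m^3/s


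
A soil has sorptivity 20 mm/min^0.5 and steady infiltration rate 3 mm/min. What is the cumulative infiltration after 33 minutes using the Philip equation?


F = S*sqrt(t) + A*t
F = 20*sqrt(33) + 3*33
F = 20*5.744563 + 99

213.8913 mm


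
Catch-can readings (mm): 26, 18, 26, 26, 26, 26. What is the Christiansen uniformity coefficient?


mean = 24.666667 mm
MAD = 2.222222 mm
CU = (1 - 2.222222/24.666667)*100

90.9910 %


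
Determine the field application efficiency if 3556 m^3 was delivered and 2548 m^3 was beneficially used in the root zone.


Ea = V_root / V_field * 100 = 2548 / 3556 * 100 = 71.6535%

71.6535 %


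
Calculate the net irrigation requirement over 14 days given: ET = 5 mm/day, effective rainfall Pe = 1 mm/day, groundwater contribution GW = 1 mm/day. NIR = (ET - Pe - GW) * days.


Daily deficit = ET - Pe - GW = 5 - 1 - 1 = 3 mm/day
NIR = 3 * 14 = 42 mm

42.0000 mm


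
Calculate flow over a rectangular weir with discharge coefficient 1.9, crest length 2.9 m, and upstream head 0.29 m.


Q = C * L * H^(3/2) = 1.9 * 2.9 * 0.29^1.5 = 1.9 * 2.9 * 0.156170

0.8605 m^3/s


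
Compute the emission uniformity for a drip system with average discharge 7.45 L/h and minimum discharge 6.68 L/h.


EU = (q_min/q_avg)*100 = (6.68/7.45)*100 = 89.6644%

89.6644 %


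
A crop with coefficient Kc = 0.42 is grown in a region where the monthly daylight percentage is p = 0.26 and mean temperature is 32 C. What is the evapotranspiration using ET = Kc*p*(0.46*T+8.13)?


ET = Kc * p * (0.46*T + 8.13)
ET = 0.42 * 0.26 * (0.46*32 + 8.13)
ET = 0.42 * 0.26 * 22.8500

2.4952 mm/day


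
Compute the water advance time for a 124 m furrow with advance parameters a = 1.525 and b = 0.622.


t = (L/a)^(1/b)
t = (124/1.525)^(1/0.622)
t = 81.311475^(1/0.622)

1177.5617 min


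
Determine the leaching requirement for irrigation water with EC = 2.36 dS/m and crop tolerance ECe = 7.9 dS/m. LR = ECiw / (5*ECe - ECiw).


LR = ECiw / (5*ECe - ECiw)
LR = 2.36 / (5*7.9 - 2.36)
LR = 2.36 / 37.1400

0.0635


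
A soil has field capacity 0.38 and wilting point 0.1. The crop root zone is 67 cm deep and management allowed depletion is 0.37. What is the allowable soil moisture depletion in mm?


SMD = (FC - PWP) * d * MAD * 10
SMD = (0.38 - 0.1) * 67 * 0.37 * 10
SMD = 0.2800 * 67 * 0.37 * 10

69.4120 mm


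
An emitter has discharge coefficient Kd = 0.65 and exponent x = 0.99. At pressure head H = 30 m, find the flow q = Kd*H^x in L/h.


q = Kd * H^x = 0.65 * 30^0.99 = 0.65 * 28.996798

18.8479 L/h


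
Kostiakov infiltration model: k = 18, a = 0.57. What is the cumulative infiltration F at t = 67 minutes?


F = k * t^a = 18 * 67^0.57
F = 18 * 10.986583

197.7585 mm


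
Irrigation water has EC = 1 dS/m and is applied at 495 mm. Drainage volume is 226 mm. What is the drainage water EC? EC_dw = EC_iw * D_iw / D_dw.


EC_dw = EC_iw * D_iw / D_dw
EC_dw = 1 * 495 / 226
EC_dw = 495 / 226

2.1903 dS/m


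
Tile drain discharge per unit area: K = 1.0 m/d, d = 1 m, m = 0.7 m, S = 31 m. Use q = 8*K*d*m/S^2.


q = 8*K*d*m/S^2
q = 8*1.0*1*0.7/31^2
q = 5.6000 / 961

0.0058 m/d


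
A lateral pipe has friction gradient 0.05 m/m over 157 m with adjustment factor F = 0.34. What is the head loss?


hf = J * L * F = 0.05 * 157 * 0.34 = 2.6690 m

2.6690 m


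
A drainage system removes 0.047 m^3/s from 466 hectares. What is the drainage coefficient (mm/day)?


DC = Q * 86400 / (A * 10000) * 1000
DC = 0.047 * 86400 / (466 * 10000) * 1000
DC = 4060800.0000 / 4660000

0.8714 mm/day


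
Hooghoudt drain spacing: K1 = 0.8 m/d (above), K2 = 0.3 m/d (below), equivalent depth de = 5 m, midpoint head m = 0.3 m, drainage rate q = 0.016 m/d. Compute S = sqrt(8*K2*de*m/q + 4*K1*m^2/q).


S^2 = 8*K2*de*m/q + 4*K1*m^2/q
S^2 = 8*0.3*5*0.3/0.016 + 4*0.8*0.3^2/0.016
S = sqrt(243.0000)

15.5885 m


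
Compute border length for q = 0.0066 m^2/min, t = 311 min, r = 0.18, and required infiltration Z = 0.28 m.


L = q*t/((1+r)*Z)
L = 0.0066*311/((1+0.18)*0.28)
L = 2.0526/0.3304

6.2125 m


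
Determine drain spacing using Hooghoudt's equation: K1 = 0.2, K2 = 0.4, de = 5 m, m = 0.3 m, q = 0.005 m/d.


S^2 = 8*K2*de*m/q + 4*K1*m^2/q
S^2 = 8*0.4*5*0.3/0.005 + 4*0.2*0.3^2/0.005
S = sqrt(974.4000)

31.2154 m


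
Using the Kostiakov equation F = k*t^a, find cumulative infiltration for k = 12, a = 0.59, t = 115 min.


F = k * t^a = 12 * 115^0.59
F = 12 * 16.436590

197.2391 mm


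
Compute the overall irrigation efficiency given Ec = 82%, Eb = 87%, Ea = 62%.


Ec = 0.82, Eb = 0.87, Ea = 0.62
E = 0.82 * 0.87 * 0.62 * 100 = 44.2308%

44.2308 %


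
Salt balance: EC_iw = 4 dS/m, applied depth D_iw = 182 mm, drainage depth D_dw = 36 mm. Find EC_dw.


EC_dw = EC_iw * D_iw / D_dw
EC_dw = 4 * 182 / 36
EC_dw = 728 / 36

20.2222 dS/m


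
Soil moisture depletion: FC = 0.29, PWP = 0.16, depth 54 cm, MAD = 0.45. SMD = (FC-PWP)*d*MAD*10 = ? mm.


SMD = (FC - PWP) * d * MAD * 10
SMD = (0.29 - 0.16) * 54 * 0.45 * 10
SMD = 0.1300 * 54 * 0.45 * 10

31.5900 mm


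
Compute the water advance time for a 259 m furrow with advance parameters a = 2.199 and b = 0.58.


t = (L/a)^(1/b)
t = (259/2.199)^(1/0.58)
t = 117.780809^(1/0.58)

3722.3582 min


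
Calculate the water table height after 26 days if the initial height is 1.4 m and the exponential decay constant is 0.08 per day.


m = m0 * exp(-k*t)
m = 1.4 * exp(-0.08 * 26)
m = 1.4 * exp(-2.0800)

0.1749 m


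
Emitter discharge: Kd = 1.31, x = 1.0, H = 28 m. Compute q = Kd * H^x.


q = Kd * H^x = 1.31 * 28^1.0 = 1.31 * 28.000000

36.6800 L/h


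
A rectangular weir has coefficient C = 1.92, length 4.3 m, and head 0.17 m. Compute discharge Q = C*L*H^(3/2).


Q = C * L * H^(3/2) = 1.92 * 4.3 * 0.17^1.5 = 1.92 * 4.3 * 0.070093

0.5787 m^3/s


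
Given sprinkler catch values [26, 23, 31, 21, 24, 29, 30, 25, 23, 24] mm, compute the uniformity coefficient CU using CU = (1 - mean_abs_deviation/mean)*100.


mean = 25.600000 mm
MAD = 2.720000 mm
CU = (1 - 2.720000/25.600000)*100

89.3750 %


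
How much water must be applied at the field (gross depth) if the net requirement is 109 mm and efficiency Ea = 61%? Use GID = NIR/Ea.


Ea = 61% = 0.61
GID = NIR / Ea = 109 / 0.61 = 178.6885 mm

178.6885 mm


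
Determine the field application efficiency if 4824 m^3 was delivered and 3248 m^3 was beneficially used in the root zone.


Ea = V_root / V_field * 100 = 3248 / 4824 * 100 = 67.3300%

67.3300 %


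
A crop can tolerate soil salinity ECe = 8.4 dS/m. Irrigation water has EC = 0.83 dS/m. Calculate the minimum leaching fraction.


LR = ECiw / (5*ECe - ECiw)
LR = 0.83 / (5*8.4 - 0.83)
LR = 0.83 / 41.1700

0.0202


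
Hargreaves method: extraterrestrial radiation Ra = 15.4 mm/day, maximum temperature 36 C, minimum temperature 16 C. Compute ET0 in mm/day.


Tmean = (Tmax + Tmin)/2 = (36 + 16)/2 = 26.0
ET0 = 0.0023 * 15.4 * (26.0 + 17.8) * sqrt(36 - 16)
ET0 = 0.0023 * 15.4 * 43.8 * 4.472136

6.9381 mm/day


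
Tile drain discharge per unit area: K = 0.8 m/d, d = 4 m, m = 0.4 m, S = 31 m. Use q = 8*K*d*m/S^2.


q = 8*K*d*m/S^2
q = 8*0.8*4*0.4/31^2
q = 10.2400 / 961

0.0107 m/d


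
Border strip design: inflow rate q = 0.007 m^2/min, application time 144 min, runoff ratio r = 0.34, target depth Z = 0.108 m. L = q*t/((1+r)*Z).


L = q*t/((1+r)*Z)
L = 0.007*144/((1+0.34)*0.108)
L = 1.008/0.14472

6.9652 m


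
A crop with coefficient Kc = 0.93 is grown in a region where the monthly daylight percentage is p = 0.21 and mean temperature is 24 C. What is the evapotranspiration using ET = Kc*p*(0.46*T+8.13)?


ET = Kc * p * (0.46*T + 8.13)
ET = 0.93 * 0.21 * (0.46*24 + 8.13)
ET = 0.93 * 0.21 * 19.1700

3.7439 mm/day


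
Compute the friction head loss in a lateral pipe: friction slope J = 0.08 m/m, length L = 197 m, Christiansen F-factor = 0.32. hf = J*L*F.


hf = J * L * F = 0.08 * 197 * 0.32 = 5.0432 m

5.0432 m


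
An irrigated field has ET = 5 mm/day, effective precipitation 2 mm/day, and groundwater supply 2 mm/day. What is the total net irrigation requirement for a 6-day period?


Daily deficit = ET - Pe - GW = 5 - 2 - 2 = 1 mm/day
NIR = 1 * 6 = 6 mm

6.0000 mm


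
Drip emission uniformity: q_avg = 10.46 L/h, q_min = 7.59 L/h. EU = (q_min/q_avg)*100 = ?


EU = (q_min/q_avg)*100 = (7.59/10.46)*100 = 72.5621%

72.5621 %


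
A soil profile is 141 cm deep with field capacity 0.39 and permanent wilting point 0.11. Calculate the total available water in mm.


AWC = (FC - PWP) * d * 10
AWC = (0.39 - 0.11) * 141 * 10
AWC = 0.2800 * 141 * 10

394.8000 mm


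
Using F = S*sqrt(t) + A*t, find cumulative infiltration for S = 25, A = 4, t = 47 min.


F = S*sqrt(t) + A*t
F = 25*sqrt(47) + 4*47
F = 25*6.855655 + 188

359.3914 mm


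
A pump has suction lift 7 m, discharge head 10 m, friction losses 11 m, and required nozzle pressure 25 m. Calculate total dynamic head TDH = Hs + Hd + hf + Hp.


TDH = Hs + Hd + hf + Hp = 7 + 10 + 11 + 25 = 53

53 m


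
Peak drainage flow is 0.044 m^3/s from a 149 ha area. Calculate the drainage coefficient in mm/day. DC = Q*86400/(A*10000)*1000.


DC = Q * 86400 / (A * 10000) * 1000
DC = 0.044 * 86400 / (149 * 10000) * 1000
DC = 3801600.0000 / 1490000

2.5514 mm/day


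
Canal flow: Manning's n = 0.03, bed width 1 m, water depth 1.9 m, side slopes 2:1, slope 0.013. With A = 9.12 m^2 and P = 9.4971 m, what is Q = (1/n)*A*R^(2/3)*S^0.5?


R = A/P = 9.12/9.4971 = 0.960293
Q = (1/0.03) * 9.12 * 0.960293^(2/3) * 0.013^0.5

33.7376 m^3/s


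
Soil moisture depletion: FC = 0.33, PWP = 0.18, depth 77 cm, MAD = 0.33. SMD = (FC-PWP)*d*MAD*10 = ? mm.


SMD = (FC - PWP) * d * MAD * 10
SMD = (0.33 - 0.18) * 77 * 0.33 * 10
SMD = 0.1500 * 77 * 0.33 * 10

38.1150 mm


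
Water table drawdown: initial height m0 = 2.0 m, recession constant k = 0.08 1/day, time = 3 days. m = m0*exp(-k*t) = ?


m = m0 * exp(-k*t)
m = 2.0 * exp(-0.08 * 3)
m = 2.0 * exp(-0.2400)

1.5733 m


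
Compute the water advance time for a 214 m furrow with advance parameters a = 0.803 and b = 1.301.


t = (L/a)^(1/b)
t = (214/0.803)^(1/1.301)
t = 266.500623^(1/1.301)

73.1960 min


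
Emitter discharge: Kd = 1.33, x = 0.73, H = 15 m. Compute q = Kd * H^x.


q = Kd * H^x = 1.33 * 15^0.73 = 1.33 * 7.220157

9.6028 L/h


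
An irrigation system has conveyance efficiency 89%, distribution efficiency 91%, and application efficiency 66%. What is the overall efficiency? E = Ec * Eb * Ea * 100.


Ec = 0.89, Eb = 0.91, Ea = 0.66
E = 0.89 * 0.91 * 0.66 * 100 = 53.4534%

53.4534 %


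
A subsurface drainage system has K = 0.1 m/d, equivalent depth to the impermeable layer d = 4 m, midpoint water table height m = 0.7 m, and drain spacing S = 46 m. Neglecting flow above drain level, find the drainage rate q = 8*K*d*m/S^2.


q = 8*K*d*m/S^2
q = 8*0.1*4*0.7/46^2
q = 2.2400 / 2116

0.0011 m/d


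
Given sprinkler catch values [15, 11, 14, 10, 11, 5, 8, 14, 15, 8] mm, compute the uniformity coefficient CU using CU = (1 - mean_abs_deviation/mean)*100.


mean = 11.100000 mm
MAD = 2.720000 mm
CU = (1 - 2.720000/11.100000)*100

75.4955 %


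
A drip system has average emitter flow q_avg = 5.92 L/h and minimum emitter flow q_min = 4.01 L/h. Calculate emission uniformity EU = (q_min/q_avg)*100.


EU = (q_min/q_avg)*100 = (4.01/5.92)*100 = 67.7365%

67.7365 %


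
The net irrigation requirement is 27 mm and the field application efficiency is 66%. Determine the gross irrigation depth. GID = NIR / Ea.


Ea = 66% = 0.66
GID = NIR / Ea = 27 / 0.66 = 40.9091 mm

40.9091 mm


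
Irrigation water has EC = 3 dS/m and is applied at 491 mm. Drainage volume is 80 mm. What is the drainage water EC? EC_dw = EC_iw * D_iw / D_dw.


EC_dw = EC_iw * D_iw / D_dw
EC_dw = 3 * 491 / 80
EC_dw = 1473 / 80

18.4125 dS/m


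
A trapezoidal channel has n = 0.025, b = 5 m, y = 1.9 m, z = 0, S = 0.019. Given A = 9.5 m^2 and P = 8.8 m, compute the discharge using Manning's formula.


R = A/P = 9.5/8.8 = 1.079545
Q = (1/0.025) * 9.5 * 1.079545^(2/3) * 0.019^0.5

55.1215 m^3/s


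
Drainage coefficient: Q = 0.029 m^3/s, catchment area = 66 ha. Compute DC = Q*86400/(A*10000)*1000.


DC = Q * 86400 / (A * 10000) * 1000
DC = 0.029 * 86400 / (66 * 10000) * 1000
DC = 2505600.0000 / 660000

3.7964 mm/day


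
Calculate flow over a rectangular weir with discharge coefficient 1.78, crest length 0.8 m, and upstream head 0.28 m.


Q = C * L * H^(3/2) = 1.78 * 0.8 * 0.28^1.5 = 1.78 * 0.8 * 0.148162

0.2110 m^3/s


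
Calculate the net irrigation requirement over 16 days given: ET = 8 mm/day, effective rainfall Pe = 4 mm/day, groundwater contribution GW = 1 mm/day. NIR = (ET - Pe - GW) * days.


Daily deficit = ET - Pe - GW = 8 - 4 - 1 = 3 mm/day
NIR = 3 * 16 = 48 mm

48.0000 mm


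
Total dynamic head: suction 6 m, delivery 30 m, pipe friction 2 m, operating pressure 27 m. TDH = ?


TDH = Hs + Hd + hf + Hp = 6 + 30 + 2 + 27 = 65

65 m


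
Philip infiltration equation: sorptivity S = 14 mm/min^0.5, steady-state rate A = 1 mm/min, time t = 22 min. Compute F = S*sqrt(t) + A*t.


F = S*sqrt(t) + A*t
F = 14*sqrt(22) + 1*22
F = 14*4.690416 + 22

87.6658 mm


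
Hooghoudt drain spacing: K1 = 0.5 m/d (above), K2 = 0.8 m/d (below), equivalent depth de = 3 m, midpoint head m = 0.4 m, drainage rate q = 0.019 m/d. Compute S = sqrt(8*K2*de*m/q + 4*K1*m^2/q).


S^2 = 8*K2*de*m/q + 4*K1*m^2/q
S^2 = 8*0.8*3*0.4/0.019 + 4*0.5*0.4^2/0.019
S = sqrt(421.0526)

20.5196 m


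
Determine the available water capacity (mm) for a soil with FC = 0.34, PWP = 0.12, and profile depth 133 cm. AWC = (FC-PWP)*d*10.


AWC = (FC - PWP) * d * 10
AWC = (0.34 - 0.12) * 133 * 10
AWC = 0.2200 * 133 * 10

292.6000 mm


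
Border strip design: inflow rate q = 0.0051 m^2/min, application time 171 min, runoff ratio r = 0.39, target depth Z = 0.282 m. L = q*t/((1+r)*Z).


L = q*t/((1+r)*Z)
L = 0.0051*171/((1+0.39)*0.282)
L = 0.8721/0.39198

2.2249 m


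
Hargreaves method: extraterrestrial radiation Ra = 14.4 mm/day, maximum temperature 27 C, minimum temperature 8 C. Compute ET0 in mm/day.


Tmean = (Tmax + Tmin)/2 = (27 + 8)/2 = 17.5
ET0 = 0.0023 * 14.4 * (17.5 + 17.8) * sqrt(27 - 8)
ET0 = 0.0023 * 14.4 * 35.3 * 4.358899

5.0961 mm/day


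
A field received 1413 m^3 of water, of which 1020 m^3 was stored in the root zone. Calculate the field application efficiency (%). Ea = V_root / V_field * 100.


Ea = V_root / V_field * 100 = 1020 / 1413 * 100 = 72.1868%

72.1868 %


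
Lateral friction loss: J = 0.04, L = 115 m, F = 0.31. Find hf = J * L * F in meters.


hf = J * L * F = 0.04 * 115 * 0.31 = 1.4260 m

1.4260 m


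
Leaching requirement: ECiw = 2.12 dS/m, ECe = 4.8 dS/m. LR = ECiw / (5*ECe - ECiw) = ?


LR = ECiw / (5*ECe - ECiw)
LR = 2.12 / (5*4.8 - 2.12)
LR = 2.12 / 21.8800

0.0969


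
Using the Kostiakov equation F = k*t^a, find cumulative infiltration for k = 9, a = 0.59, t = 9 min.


F = k * t^a = 9 * 9^0.59
F = 9 * 3.655974

32.9038 mm


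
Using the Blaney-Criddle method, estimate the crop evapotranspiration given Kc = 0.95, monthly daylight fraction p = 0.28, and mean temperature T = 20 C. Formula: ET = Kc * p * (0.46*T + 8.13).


ET = Kc * p * (0.46*T + 8.13)
ET = 0.95 * 0.28 * (0.46*20 + 8.13)
ET = 0.95 * 0.28 * 17.3300

4.6098 mm/day


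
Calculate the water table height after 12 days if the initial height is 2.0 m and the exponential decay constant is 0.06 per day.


m = m0 * exp(-k*t)
m = 2.0 * exp(-0.06 * 12)
m = 2.0 * exp(-0.7200)

0.9735 m


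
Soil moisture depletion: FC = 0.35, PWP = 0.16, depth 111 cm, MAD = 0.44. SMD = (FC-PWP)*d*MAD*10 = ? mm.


SMD = (FC - PWP) * d * MAD * 10
SMD = (0.35 - 0.16) * 111 * 0.44 * 10
SMD = 0.1900 * 111 * 0.44 * 10

92.7960 mm


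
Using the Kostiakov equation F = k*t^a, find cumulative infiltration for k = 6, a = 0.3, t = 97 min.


F = k * t^a = 6 * 97^0.3
F = 6 * 3.944859

23.6692 mm


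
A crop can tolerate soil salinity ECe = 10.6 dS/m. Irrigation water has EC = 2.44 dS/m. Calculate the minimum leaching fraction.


LR = ECiw / (5*ECe - ECiw)
LR = 2.44 / (5*10.6 - 2.44)
LR = 2.44 / 50.5600

0.0483


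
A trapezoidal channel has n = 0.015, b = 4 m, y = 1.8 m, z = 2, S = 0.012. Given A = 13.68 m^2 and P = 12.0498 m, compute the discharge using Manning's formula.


R = A/P = 13.68/12.0498 = 1.135289
Q = (1/0.015) * 13.68 * 1.135289^(2/3) * 0.012^0.5

108.7234 m^3/s


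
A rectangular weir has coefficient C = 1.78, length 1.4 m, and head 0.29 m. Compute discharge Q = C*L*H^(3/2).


Q = C * L * H^(3/2) = 1.78 * 1.4 * 0.29^1.5 = 1.78 * 1.4 * 0.156170

0.3892 m^3/s


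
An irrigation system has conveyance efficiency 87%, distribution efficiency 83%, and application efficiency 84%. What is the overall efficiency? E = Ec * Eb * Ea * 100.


Ec = 0.87, Eb = 0.83, Ea = 0.84
E = 0.87 * 0.83 * 0.84 * 100 = 60.6564%

60.6564 %


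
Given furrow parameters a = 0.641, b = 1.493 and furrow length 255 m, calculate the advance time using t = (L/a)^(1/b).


t = (L/a)^(1/b)
t = (255/0.641)^(1/1.493)
t = 397.815913^(1/1.493)

55.1121 min


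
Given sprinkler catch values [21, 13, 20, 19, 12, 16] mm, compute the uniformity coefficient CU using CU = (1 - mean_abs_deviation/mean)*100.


mean = 16.833333 mm
MAD = 3.166667 mm
CU = (1 - 3.166667/16.833333)*100

81.1881 %


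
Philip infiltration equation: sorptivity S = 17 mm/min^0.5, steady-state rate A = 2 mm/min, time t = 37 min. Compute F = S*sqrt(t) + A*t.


F = S*sqrt(t) + A*t
F = 17*sqrt(37) + 2*37
F = 17*6.082763 + 74

177.4070 mm


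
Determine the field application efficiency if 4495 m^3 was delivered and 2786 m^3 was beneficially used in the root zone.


Ea = V_root / V_field * 100 = 2786 / 4495 * 100 = 61.9800%

61.9800 %


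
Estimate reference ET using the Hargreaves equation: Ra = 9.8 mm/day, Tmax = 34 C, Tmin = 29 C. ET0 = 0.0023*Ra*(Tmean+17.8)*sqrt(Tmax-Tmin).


Tmean = (Tmax + Tmin)/2 = (34 + 29)/2 = 31.5
ET0 = 0.0023 * 9.8 * (31.5 + 17.8) * sqrt(34 - 29)
ET0 = 0.0023 * 9.8 * 49.3 * 2.236068

2.4848 mm/day


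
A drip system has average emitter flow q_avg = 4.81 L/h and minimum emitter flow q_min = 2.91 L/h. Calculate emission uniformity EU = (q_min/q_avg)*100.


EU = (q_min/q_avg)*100 = (2.91/4.81)*100 = 60.4990%

60.4990 %


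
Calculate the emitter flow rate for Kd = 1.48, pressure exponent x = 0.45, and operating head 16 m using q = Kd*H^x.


q = Kd * H^x = 1.48 * 16^0.45 = 1.48 * 3.482202

5.1537 L/h


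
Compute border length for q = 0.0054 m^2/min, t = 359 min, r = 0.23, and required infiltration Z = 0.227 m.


L = q*t/((1+r)*Z)
L = 0.0054*359/((1+0.23)*0.227)
L = 1.9386/0.27921

6.9432 m


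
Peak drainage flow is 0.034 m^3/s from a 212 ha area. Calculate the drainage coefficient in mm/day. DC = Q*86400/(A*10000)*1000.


DC = Q * 86400 / (A * 10000) * 1000
DC = 0.034 * 86400 / (212 * 10000) * 1000
DC = 2937600.0000 / 2120000

1.3857 mm/day


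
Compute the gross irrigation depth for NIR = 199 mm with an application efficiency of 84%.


Ea = 84% = 0.84
GID = NIR / Ea = 199 / 0.84 = 236.9048 mm

236.9048 mm


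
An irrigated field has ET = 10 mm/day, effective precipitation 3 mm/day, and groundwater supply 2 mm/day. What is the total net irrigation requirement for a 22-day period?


Daily deficit = ET - Pe - GW = 10 - 3 - 2 = 5 mm/day
NIR = 5 * 22 = 110 mm

110.0000 mm


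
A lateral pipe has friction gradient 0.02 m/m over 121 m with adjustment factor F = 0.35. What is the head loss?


hf = J * L * F = 0.02 * 121 * 0.35 = 0.8470 m

0.8470 m


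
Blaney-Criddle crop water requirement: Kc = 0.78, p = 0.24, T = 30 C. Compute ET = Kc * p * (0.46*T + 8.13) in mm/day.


ET = Kc * p * (0.46*T + 8.13)
ET = 0.78 * 0.24 * (0.46*30 + 8.13)
ET = 0.78 * 0.24 * 21.9300

4.1053 mm/day


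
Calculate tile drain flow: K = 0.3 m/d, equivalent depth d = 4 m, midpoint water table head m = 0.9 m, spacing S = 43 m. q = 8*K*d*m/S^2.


q = 8*K*d*m/S^2
q = 8*0.3*4*0.9/43^2
q = 8.6400 / 1849

0.0047 m/d


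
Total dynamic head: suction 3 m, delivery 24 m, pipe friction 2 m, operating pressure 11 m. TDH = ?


TDH = Hs + Hd + hf + Hp = 3 + 24 + 2 + 11 = 40

40 m


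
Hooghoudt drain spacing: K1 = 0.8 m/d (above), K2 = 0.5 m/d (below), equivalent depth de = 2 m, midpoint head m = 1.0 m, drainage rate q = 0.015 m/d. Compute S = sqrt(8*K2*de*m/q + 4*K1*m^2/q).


S^2 = 8*K2*de*m/q + 4*K1*m^2/q
S^2 = 8*0.5*2*1.0/0.015 + 4*0.8*1.0^2/0.015
S = sqrt(746.6667)

27.3252 m


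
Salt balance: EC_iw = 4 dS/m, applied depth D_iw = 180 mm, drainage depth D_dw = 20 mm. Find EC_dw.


EC_dw = EC_iw * D_iw / D_dw
EC_dw = 4 * 180 / 20
EC_dw = 720 / 20

36.0000 dS/m


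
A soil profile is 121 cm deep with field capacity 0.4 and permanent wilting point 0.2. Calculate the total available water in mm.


AWC = (FC - PWP) * d * 10
AWC = (0.4 - 0.2) * 121 * 10
AWC = 0.2000 * 121 * 10

242.0000 mm


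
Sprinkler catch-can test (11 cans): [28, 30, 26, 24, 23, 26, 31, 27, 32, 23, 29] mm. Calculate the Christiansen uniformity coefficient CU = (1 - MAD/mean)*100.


mean = 27.181818 mm
MAD = 2.561983 mm
CU = (1 - 2.561983/27.181818)*100

90.5746 %


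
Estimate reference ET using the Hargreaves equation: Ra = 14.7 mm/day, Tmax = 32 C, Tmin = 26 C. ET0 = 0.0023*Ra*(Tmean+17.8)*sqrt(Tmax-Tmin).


Tmean = (Tmax + Tmin)/2 = (32 + 26)/2 = 29.0
ET0 = 0.0023 * 14.7 * (29.0 + 17.8) * sqrt(32 - 26)
ET0 = 0.0023 * 14.7 * 46.8 * 2.449490

3.8758 mm/day


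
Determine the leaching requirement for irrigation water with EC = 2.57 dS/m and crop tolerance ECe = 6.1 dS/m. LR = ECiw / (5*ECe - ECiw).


LR = ECiw / (5*ECe - ECiw)
LR = 2.57 / (5*6.1 - 2.57)
LR = 2.57 / 27.9300

0.0920


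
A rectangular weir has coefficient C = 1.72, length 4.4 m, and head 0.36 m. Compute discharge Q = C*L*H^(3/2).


Q = C * L * H^(3/2) = 1.72 * 4.4 * 0.36^1.5 = 1.72 * 4.4 * 0.216000

1.6347 m^3/s


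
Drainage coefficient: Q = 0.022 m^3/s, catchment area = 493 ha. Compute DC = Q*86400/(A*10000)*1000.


DC = Q * 86400 / (A * 10000) * 1000
DC = 0.022 * 86400 / (493 * 10000) * 1000
DC = 1900800.0000 / 4930000

0.3856 mm/day


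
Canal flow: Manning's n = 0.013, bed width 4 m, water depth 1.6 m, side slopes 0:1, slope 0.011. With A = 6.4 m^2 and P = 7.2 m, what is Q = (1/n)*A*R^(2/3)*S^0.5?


R = A/P = 6.4/7.2 = 0.888889
Q = (1/0.013) * 6.4 * 0.888889^(2/3) * 0.011^0.5

47.7344 m^3/s


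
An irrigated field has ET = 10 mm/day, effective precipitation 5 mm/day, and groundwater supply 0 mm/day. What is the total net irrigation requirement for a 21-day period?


Daily deficit = ET - Pe - GW = 10 - 5 - 0 = 5 mm/day
NIR = 5 * 21 = 105 mm

105.0000 mm


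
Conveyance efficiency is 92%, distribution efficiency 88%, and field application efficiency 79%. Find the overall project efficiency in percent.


Ec = 0.92, Eb = 0.88, Ea = 0.79
E = 0.92 * 0.88 * 0.79 * 100 = 63.9584%

63.9584 %


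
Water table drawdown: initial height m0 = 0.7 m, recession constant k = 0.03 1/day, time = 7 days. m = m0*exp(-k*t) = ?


m = m0 * exp(-k*t)
m = 0.7 * exp(-0.03 * 7)
m = 0.7 * exp(-0.2100)

0.5674 m


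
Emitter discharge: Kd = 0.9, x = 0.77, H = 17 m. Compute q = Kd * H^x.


q = Kd * H^x = 0.9 * 17^0.77 = 0.9 * 8.860244

7.9742 L/h


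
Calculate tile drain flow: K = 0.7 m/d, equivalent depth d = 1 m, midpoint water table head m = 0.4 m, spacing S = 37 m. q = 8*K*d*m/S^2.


q = 8*K*d*m/S^2
q = 8*0.7*1*0.4/37^2
q = 2.2400 / 1369

0.0016 m/d


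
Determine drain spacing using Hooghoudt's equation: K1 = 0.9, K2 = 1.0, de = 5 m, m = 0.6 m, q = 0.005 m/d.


S^2 = 8*K2*de*m/q + 4*K1*m^2/q
S^2 = 8*1.0*5*0.6/0.005 + 4*0.9*0.6^2/0.005
S = sqrt(5059.2000)

71.1281 m


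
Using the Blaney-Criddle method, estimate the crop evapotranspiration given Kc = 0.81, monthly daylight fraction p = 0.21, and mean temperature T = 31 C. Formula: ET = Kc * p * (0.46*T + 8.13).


ET = Kc * p * (0.46*T + 8.13)
ET = 0.81 * 0.21 * (0.46*31 + 8.13)
ET = 0.81 * 0.21 * 22.3900

3.8085 mm/day


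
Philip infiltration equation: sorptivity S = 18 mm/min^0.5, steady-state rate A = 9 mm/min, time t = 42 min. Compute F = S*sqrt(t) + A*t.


F = S*sqrt(t) + A*t
F = 18*sqrt(42) + 9*42
F = 18*6.480741 + 378

494.6533 mm


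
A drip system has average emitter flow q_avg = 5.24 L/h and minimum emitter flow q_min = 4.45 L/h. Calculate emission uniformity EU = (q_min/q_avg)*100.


EU = (q_min/q_avg)*100 = (4.45/5.24)*100 = 84.9237%

84.9237 %


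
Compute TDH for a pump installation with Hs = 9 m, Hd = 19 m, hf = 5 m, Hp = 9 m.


TDH = Hs + Hd + hf + Hp = 9 + 19 + 5 + 9 = 42

42 m


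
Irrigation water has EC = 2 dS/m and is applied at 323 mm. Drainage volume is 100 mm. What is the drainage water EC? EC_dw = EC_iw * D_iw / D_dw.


EC_dw = EC_iw * D_iw / D_dw
EC_dw = 2 * 323 / 100
EC_dw = 646 / 100

6.4600 dS/m


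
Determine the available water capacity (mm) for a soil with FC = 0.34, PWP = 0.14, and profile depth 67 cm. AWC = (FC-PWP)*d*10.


AWC = (FC - PWP) * d * 10
AWC = (0.34 - 0.14) * 67 * 10
AWC = 0.2000 * 67 * 10

134.0000 mm


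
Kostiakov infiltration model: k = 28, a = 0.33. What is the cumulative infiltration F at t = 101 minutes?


F = k * t^a = 28 * 101^0.33
F = 28 * 4.585916

128.4056 mm


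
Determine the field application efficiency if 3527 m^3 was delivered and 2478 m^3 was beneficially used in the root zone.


Ea = V_root / V_field * 100 = 2478 / 3527 * 100 = 70.2580%

70.2580 %


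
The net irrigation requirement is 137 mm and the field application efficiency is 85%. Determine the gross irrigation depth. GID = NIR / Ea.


Ea = 85% = 0.85
GID = NIR / Ea = 137 / 0.85 = 161.1765 mm

161.1765 mm


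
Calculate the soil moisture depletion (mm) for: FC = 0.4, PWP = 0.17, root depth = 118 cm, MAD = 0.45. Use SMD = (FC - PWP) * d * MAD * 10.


SMD = (FC - PWP) * d * MAD * 10
SMD = (0.4 - 0.17) * 118 * 0.45 * 10
SMD = 0.2300 * 118 * 0.45 * 10

122.1300 mm


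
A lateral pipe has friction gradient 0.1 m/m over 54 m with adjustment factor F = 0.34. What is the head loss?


hf = J * L * F = 0.1 * 54 * 0.34 = 1.8360 m

1.8360 m


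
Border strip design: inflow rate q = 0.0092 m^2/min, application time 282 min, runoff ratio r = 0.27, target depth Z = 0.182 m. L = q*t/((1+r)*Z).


L = q*t/((1+r)*Z)
L = 0.0092*282/((1+0.27)*0.182)
L = 2.5944/0.23114

11.2244 m


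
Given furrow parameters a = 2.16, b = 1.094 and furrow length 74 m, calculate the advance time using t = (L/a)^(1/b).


t = (L/a)^(1/b)
t = (74/2.16)^(1/1.094)
t = 34.259259^(1/1.094)

25.2874 min


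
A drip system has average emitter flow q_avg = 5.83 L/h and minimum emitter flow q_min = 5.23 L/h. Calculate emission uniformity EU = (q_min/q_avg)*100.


EU = (q_min/q_avg)*100 = (5.23/5.83)*100 = 89.7084%

89.7084 %


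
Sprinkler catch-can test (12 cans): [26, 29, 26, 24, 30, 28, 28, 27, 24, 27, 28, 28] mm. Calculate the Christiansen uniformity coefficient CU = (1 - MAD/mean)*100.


mean = 27.083333 mm
MAD = 1.416667 mm
CU = (1 - 1.416667/27.083333)*100

94.7692 %


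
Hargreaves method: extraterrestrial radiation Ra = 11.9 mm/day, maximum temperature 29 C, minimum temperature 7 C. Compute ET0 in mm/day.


Tmean = (Tmax + Tmin)/2 = (29 + 7)/2 = 18.0
ET0 = 0.0023 * 11.9 * (18.0 + 17.8) * sqrt(29 - 7)
ET0 = 0.0023 * 11.9 * 35.8 * 4.690416

4.5959 mm/day


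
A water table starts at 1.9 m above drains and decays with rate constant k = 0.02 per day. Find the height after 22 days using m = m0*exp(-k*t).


m = m0 * exp(-k*t)
m = 1.9 * exp(-0.02 * 22)
m = 1.9 * exp(-0.4400)

1.2237 m


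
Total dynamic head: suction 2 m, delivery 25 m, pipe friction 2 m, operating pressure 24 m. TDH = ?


TDH = Hs + Hd + hf + Hp = 2 + 25 + 2 + 24 = 53

53 m


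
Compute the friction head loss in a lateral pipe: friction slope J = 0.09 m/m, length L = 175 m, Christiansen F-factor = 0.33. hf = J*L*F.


hf = J * L * F = 0.09 * 175 * 0.33 = 5.1975 m

5.1975 m


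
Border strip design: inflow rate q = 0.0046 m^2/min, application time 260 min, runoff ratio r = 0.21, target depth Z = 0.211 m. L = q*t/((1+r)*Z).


L = q*t/((1+r)*Z)
L = 0.0046*260/((1+0.21)*0.211)
L = 1.196/0.25531

4.6845 m


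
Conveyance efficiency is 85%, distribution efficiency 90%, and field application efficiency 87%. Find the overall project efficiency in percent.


Ec = 0.85, Eb = 0.9, Ea = 0.87
E = 0.85 * 0.9 * 0.87 * 100 = 66.5550%

66.5550 %
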